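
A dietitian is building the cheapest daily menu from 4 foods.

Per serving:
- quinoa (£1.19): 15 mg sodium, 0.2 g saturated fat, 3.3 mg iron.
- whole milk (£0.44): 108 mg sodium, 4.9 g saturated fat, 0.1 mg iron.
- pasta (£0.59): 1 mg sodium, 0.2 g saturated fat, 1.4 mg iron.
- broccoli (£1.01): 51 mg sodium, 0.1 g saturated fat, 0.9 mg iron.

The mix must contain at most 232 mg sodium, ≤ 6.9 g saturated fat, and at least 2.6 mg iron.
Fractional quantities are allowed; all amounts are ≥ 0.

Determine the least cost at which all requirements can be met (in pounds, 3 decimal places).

Treat it as an LP. Let x1 = servings of quinoa, x2 = servings of whole milk, x3 = servings of pasta, x4 = servings of broccoli.
Minimize 1.19x1 + 0.44x2 + 0.59x3 + 1.01x4 s.t.:
  15x1 + 108x2 + 1x3 + 51x4 ≤ 232   (sodium)
  0.2x1 + 4.9x2 + 0.2x3 + 0.1x4 ≤ 6.9   (saturated fat)
  3.3x1 + 0.1x2 + 1.4x3 + 0.9x4 ≥ 2.6   (iron)
  x1, x2, x3, x4 ≥ 0.
The optimal basis is {quinoa}; whole milk, pasta, broccoli drop out. The iron requirement is met with equality.
So quinoa = 0.7879 servings.
Cost = 1.19·0.7879 = 0.93760.

£0.938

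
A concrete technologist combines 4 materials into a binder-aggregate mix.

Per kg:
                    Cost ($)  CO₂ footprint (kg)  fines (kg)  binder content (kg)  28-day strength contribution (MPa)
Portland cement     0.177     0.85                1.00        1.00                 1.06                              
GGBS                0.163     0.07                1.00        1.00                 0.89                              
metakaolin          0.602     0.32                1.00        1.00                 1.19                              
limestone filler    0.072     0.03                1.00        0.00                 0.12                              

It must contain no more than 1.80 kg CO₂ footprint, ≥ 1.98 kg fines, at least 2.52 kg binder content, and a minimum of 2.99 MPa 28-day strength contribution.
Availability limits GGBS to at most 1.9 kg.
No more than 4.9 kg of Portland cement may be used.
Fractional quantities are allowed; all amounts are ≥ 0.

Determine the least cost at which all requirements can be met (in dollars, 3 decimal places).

$0.513

Let x1 = kg of Portland cement, x2 = kg of GGBS, x3 = kg of metakaolin, x4 = kg of limestone filler.
Minimise 0.177x1 + 0.163x2 + 0.602x3 + 0.072x4 with:
  0.85x1 + 0.07x2 + 0.32x3 + 0.03x4 ≤ 1.8   (CO₂ footprint)
  1x1 + 1x2 + 1x3 + 1x4 ≥ 1.98   (fines)
  1x1 + 1x2 + 1x3 ≥ 2.52   (binder content)
  1.06x1 + 0.89x2 + 1.19x3 + 0.12x4 ≥ 2.99   (28-day strength contribution)
  x2 ≤ 1.9
  x1 ≤ 4.9
  x1, x2, x3, x4 ≥ 0.
At the optimum only Portland cement, GGBS are positive (metakaolin, limestone filler = 0). There the CO₂ footprint and 28-day strength contribution constraints are tight.
Solving gives x1 = 2.041, x2 = 0.9285.
Total cost: 0.177·2.041 + 0.163·0.9285 = 0.51260.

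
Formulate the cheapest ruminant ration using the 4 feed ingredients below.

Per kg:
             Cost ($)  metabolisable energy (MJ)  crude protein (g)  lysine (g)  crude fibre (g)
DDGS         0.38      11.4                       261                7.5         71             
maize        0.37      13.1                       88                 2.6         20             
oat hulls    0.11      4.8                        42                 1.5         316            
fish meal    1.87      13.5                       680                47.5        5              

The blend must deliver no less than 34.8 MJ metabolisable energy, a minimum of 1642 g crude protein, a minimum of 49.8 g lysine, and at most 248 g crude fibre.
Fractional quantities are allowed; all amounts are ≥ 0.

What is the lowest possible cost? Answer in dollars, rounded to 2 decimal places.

Let x1 = kg of DDGS, x2 = kg of maize, x3 = kg of oat hulls, x4 = kg of fish meal.
min 0.38x1 + 0.37x2 + 0.11x3 + 1.87x4 subject to:
  11.4x1 + 13.1x2 + 4.8x3 + 13.5x4 ≥ 34.8   (metabolisable energy)
  261x1 + 88x2 + 42x3 + 680x4 ≥ 1642   (crude protein)
  7.5x1 + 2.6x2 + 1.5x3 + 47.5x4 ≥ 49.8   (lysine)
  71x1 + 20x2 + 316x3 + 5x4 ≤ 248   (crude fibre)
  x1, x2, x3, x4 ≥ 0.
The minimum-cost mix takes nothing from maize, oat hulls — only DDGS, fish meal. Binding constraints: crude protein and crude fibre.
That vertex is x1 = 3.415, x4 = 1.104.
Objective = 0.38·3.415 + 1.87·1.104 = 3.3622.

$3.36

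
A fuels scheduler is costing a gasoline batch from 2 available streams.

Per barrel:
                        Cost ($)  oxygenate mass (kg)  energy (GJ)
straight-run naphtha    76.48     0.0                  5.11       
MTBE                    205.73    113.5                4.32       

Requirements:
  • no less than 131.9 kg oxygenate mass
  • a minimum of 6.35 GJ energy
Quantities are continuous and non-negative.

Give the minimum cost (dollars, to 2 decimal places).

$258.98

Set it up as a linear program. Let x1 = barrels of straight-run naphtha, x2 = barrels of MTBE.
min 76.48x1 + 205.73x2 s.t.:
  113.5x2 ≥ 131.9   (oxygenate mass)
  5.11x1 + 4.32x2 ≥ 6.35   (energy)
  x1, x2 ≥ 0.
Both inputs are positive at the optimum. The oxygenate mass and energy requirements are met with equality.
Optimal quantities: straight-run naphtha = 0.26021 barrels, MTBE = 1.1621 barrels.
Total cost: 76.48·0.26021 + 205.73·1.1621 = 258.9797.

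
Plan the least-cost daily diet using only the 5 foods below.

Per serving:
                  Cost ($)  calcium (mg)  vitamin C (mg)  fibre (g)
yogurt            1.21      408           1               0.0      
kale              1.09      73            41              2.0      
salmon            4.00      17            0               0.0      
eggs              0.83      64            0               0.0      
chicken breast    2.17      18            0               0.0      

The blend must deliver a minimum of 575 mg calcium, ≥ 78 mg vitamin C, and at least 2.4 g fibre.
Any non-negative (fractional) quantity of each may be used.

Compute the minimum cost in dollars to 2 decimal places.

$3.34

Set it up as a linear program. Let x1 = servings of yogurt, x2 = servings of kale, x3 = servings of salmon, x4 = servings of eggs, x5 = servings of chicken breast.
min 1.21x1 + 1.09x2 + 4x3 + 0.83x4 + 2.17x5 with:
  408x1 + 73x2 + 17x3 + 64x4 + 18x5 ≥ 575   (calcium)
  1x1 + 41x2 ≥ 78   (vitamin C)
  2x2 ≥ 2.4   (fibre)
  x1, x2, x3, x4, x5 ≥ 0.
The optimal basis is {yogurt, kale}; salmon, eggs, chicken breast drop out. Binding constraints: calcium and vitamin C.
That vertex is x1 = 1.074, x2 = 1.876.
Cost = 1.21·1.074 + 1.09·1.876 = 3.3444.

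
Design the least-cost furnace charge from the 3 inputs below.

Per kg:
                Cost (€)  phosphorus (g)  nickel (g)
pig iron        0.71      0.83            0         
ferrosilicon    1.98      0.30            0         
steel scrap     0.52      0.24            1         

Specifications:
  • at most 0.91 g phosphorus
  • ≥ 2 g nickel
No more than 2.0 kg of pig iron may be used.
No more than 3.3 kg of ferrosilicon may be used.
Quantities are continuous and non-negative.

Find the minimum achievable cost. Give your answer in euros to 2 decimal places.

This is a linear program. Let x1 = kg of pig iron, x2 = kg of ferrosilicon, x3 = kg of steel scrap.
Minimize 0.71x1 + 1.98x2 + 0.52x3 s.t.:
  0.83x1 + 0.3x2 + 0.24x3 ≤ 0.91   (phosphorus)
  1x3 ≥ 2   (nickel)
  x1 ≤ 2
  x2 ≤ 3.3
  x1, x2, x3 ≥ 0.
The minimum-cost mix takes nothing from pig iron, ferrosilicon — only steel scrap. Binding constraint: nickel.
That vertex is x3 = 2.
Hence cost = 0.52·2 = €1.0400.

€1.04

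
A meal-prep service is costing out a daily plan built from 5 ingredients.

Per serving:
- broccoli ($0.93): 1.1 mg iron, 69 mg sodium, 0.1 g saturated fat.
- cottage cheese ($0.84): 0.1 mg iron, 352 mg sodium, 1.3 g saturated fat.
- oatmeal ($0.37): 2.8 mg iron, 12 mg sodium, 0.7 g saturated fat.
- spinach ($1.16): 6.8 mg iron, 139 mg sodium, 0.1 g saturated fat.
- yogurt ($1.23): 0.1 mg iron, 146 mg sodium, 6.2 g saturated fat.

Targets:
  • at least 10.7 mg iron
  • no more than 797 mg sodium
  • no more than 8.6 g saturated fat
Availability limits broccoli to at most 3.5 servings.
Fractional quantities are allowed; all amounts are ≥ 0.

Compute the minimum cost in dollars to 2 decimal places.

Let x1 = servings of broccoli, x2 = servings of cottage cheese, x3 = servings of oatmeal, x4 = servings of spinach, x5 = servings of yogurt.
Minimise 0.93x1 + 0.84x2 + 0.37x3 + 1.16x4 + 1.23x5 s.t.:
  1.1x1 + 0.1x2 + 2.8x3 + 6.8x4 + 0.1x5 ≥ 10.7   (iron)
  69x1 + 352x2 + 12x3 + 139x4 + 146x5 ≤ 797   (sodium)
  0.1x1 + 1.3x2 + 0.7x3 + 0.1x4 + 6.2x5 ≤ 8.6   (saturated fat)
  x1 ≤ 3.5
  x1, x2, x3, x4, x5 ≥ 0.
The optimal basis is {oatmeal}; broccoli, cottage cheese, spinach, yogurt drop out. Binding constraint: iron.
Optimal quantities: oatmeal = 3.821 servings.
Cost = 0.37·3.821 = 1.4138.

$1.41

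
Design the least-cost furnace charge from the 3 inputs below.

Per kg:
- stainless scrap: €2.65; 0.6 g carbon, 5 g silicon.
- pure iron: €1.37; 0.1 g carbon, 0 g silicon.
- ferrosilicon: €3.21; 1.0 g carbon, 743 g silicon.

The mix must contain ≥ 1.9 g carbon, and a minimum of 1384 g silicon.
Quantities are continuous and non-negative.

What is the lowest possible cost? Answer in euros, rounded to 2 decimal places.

Let x1 = kg of stainless scrap, x2 = kg of pure iron, x3 = kg of ferrosilicon.
Minimise 2.65x1 + 1.37x2 + 3.21x3 with:
  0.6x1 + 0.1x2 + 1x3 ≥ 1.9   (carbon)
  5x1 + 743x3 ≥ 1384   (silicon)
  x1, x2, x3 ≥ 0.
At the optimum only ferrosilicon is positive (stainless scrap, pure iron = 0). The carbon requirement is met with equality.
Optimal quantities: ferrosilicon = 1.9 kg.
Cost = 3.21·1.9 = 6.0990.

€6.10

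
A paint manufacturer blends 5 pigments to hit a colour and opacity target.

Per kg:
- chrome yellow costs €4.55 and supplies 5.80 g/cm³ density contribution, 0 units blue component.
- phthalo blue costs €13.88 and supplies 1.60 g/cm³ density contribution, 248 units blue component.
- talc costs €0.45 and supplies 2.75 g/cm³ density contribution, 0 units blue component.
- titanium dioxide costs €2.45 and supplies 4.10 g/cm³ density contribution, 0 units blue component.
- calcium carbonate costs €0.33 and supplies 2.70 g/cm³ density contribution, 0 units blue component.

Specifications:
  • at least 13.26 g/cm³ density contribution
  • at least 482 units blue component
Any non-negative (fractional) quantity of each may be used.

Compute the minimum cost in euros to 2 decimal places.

Let x1 = kg of chrome yellow, x2 = kg of phthalo blue, x3 = kg of talc, x4 = kg of titanium dioxide, x5 = kg of calcium carbonate.
Minimize 4.55x1 + 13.88x2 + 0.45x3 + 2.45x4 + 0.33x5 with:
  5.8x1 + 1.6x2 + 2.75x3 + 4.1x4 + 2.7x5 ≥ 13.26   (density contribution)
  248x2 ≥ 482   (blue component)
  x1, x2, x3, x4, x5 ≥ 0.
The cheapest feasible vertex uses only phthalo blue, calcium carbonate; chrome yellow, talc, titanium dioxide are not used. The density contribution and blue component requirements are met with equality.
Optimal quantities: phthalo blue = 1.944 kg, calcium carbonate = 3.759 kg.
Objective = 13.88·1.944 + 0.33·3.759 = 28.2232.

€28.22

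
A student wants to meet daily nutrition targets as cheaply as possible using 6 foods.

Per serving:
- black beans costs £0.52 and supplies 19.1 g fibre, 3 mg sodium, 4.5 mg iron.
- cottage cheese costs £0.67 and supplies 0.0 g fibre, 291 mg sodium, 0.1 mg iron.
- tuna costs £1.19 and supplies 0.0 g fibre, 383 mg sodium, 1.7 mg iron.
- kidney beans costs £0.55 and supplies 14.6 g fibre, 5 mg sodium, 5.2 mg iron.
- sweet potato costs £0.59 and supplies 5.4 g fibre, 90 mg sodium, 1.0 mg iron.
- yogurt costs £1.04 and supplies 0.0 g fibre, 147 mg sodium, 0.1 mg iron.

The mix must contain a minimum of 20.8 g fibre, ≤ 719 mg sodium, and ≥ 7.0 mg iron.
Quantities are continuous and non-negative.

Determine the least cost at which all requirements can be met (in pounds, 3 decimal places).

This is a linear program. Let x1 = servings of black beans, x2 = servings of cottage cheese, x3 = servings of tuna, x4 = servings of kidney beans, x5 = servings of sweet potato, x6 = servings of yogurt.
Minimize 0.52x1 + 0.67x2 + 1.19x3 + 0.55x4 + 0.59x5 + 1.04x6 with:
  19.1x1 + 14.6x4 + 5.4x5 ≥ 20.8   (fibre)
  3x1 + 291x2 + 383x3 + 5x4 + 90x5 + 147x6 ≤ 719   (sodium)
  4.5x1 + 0.1x2 + 1.7x3 + 5.2x4 + 1x5 + 0.1x6 ≥ 7   (iron)
  x1, x2, x3, x4, x5, x6 ≥ 0.
The minimum-cost mix takes nothing from cottage cheese, tuna, sweet potato, yogurt — only black beans, kidney beans. Binding constraints: fibre and iron.
So black beans = 0.1773 servings, kidney beans = 1.193 servings.
Objective = 0.52·0.1773 + 0.55·1.193 = 0.74835.

£0.748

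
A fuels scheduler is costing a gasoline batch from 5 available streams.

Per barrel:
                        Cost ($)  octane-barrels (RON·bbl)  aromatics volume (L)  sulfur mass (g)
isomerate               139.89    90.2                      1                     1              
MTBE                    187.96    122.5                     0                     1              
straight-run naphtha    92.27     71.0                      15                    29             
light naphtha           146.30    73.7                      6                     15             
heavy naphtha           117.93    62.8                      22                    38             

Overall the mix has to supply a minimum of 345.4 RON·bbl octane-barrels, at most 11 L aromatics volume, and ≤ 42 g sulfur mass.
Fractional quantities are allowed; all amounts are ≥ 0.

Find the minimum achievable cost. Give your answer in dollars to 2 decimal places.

Let x1 = barrels of isomerate, x2 = barrels of MTBE, x3 = barrels of straight-run naphtha, x4 = barrels of light naphtha, x5 = barrels of heavy naphtha.
Minimize 139.89x1 + 187.96x2 + 92.27x3 + 146.3x4 + 117.93x5 subject to:
  90.2x1 + 122.5x2 + 71x3 + 73.7x4 + 62.8x5 ≥ 345.4   (octane-barrels)
  1x1 + 15x3 + 6x4 + 22x5 ≤ 11   (aromatics volume)
  1x1 + 1x2 + 29x3 + 15x4 + 38x5 ≤ 42   (sulfur mass)
  x1, x2, x3, x4, x5 ≥ 0.
The minimum-cost mix takes nothing from isomerate, light naphtha, heavy naphtha — only MTBE, straight-run naphtha. There the octane-barrels and aromatics volume constraints are tight.
Solving gives x2 = 2.3946, x3 = 0.73333.
Objective = 187.96·2.3946 + 92.27·0.73333 = 517.7534.

$517.75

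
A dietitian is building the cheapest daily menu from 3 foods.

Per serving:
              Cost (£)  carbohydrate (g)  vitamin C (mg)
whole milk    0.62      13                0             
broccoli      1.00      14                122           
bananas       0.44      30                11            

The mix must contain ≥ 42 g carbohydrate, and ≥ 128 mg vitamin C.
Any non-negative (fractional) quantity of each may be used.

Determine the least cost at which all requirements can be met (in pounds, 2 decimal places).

Treat it as an LP. Let x1 = servings of whole milk, x2 = servings of broccoli, x3 = servings of bananas.
Minimize 0.62x1 + 1x2 + 0.44x3 with:
  13x1 + 14x2 + 30x3 ≥ 42   (carbohydrate)
  122x2 + 11x3 ≥ 128   (vitamin C)
  x1, x2, x3 ≥ 0.
The cheapest feasible vertex uses only broccoli, bananas; whole milk is not used. Binding constraints: carbohydrate and vitamin C.
Solving gives x2 = 0.9635, x3 = 0.9504.
Cost = 1·0.9635 + 0.44·0.9504 = 1.3817.

£1.38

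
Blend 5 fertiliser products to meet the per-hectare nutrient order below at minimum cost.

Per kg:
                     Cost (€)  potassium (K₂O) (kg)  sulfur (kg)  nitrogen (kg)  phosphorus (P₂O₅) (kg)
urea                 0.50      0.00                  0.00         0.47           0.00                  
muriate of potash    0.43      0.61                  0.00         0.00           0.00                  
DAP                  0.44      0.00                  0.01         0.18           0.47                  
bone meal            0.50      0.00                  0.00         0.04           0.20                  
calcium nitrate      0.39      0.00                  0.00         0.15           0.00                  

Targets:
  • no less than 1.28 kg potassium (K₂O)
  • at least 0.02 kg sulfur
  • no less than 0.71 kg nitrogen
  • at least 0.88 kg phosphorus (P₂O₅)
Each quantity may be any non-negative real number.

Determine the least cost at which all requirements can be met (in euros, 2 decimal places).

Let x1 = kg of urea, x2 = kg of muriate of potash, x3 = kg of DAP, x4 = kg of bone meal, x5 = kg of calcium nitrate.
Minimise 0.5x1 + 0.43x2 + 0.44x3 + 0.5x4 + 0.39x5 s.t.:
  0.61x2 ≥ 1.28   (potassium (K₂O))
  0.01x3 ≥ 0.02   (sulfur)
  0.47x1 + 0.18x3 + 0.04x4 + 0.15x5 ≥ 0.71   (nitrogen)
  0.47x3 + 0.2x4 ≥ 0.88   (phosphorus (P₂O₅))
  x1, x2, x3, x4, x5 ≥ 0.
The optimal basis is {urea, muriate of potash, DAP}; bone meal, calcium nitrate drop out. There the potassium (K₂O), sulfur, nitrogen constraints are tight.
That vertex is x1 = 0.7447, x2 = 2.098, x3 = 2.
Cost = 0.5·0.7447 + 0.43·2.098 + 0.44·2 = 2.1545.

€2.15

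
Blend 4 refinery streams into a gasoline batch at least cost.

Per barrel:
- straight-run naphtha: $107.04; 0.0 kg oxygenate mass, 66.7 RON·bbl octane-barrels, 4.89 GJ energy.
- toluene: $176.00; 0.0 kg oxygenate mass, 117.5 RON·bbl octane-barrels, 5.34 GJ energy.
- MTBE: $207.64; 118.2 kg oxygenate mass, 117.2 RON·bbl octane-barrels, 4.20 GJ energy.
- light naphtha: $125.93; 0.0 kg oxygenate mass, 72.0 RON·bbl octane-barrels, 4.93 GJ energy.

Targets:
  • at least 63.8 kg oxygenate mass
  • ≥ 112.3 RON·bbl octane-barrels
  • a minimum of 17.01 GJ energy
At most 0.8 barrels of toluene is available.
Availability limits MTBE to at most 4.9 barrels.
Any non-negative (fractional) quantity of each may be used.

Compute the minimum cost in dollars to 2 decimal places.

Let x1 = barrels of straight-run naphtha, x2 = barrels of toluene, x3 = barrels of MTBE, x4 = barrels of light naphtha.
min 107.04x1 + 176x2 + 207.64x3 + 125.93x4 s.t.:
  118.2x3 ≥ 63.8   (oxygenate mass)
  66.7x1 + 117.5x2 + 117.2x3 + 72x4 ≥ 112.3   (octane-barrels)
  4.89x1 + 5.34x2 + 4.2x3 + 4.93x4 ≥ 17.01   (energy)
  x2 ≤ 0.8
  x3 ≤ 4.9
  x1, x2, x3, x4 ≥ 0.
The optimal basis is {straight-run naphtha, MTBE}; toluene, light naphtha drop out. Binding constraints: oxygenate mass and energy.
Solving gives x1 = 3.0149, x3 = 0.53976.
Total cost: 107.04·3.0149 + 207.64·0.53976 = 434.7907.

$434.79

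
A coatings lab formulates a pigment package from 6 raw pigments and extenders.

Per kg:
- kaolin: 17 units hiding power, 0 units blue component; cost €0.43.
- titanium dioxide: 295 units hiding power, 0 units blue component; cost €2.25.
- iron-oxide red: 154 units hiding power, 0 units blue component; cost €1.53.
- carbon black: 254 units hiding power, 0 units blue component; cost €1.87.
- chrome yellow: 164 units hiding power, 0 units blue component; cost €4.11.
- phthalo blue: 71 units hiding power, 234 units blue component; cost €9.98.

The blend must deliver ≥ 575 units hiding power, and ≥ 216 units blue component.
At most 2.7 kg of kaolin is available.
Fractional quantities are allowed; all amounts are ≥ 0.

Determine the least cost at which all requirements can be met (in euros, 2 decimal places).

Treat it as an LP. Let x1 = kg of kaolin, x2 = kg of titanium dioxide, x3 = kg of iron-oxide red, x4 = kg of carbon black, x5 = kg of chrome yellow, x6 = kg of phthalo blue.
Minimize 0.43x1 + 2.25x2 + 1.53x3 + 1.87x4 + 4.11x5 + 9.98x6 s.t.:
  17x1 + 295x2 + 154x3 + 254x4 + 164x5 + 71x6 ≥ 575   (hiding power)
  234x6 ≥ 216   (blue component)
  x1 ≤ 2.7
  x1, x2, x3, x4, x5, x6 ≥ 0.
At the optimum only carbon black, phthalo blue are positive (kaolin, titanium dioxide, iron-oxide red, chrome yellow = 0). There the hiding power and blue component constraints are tight.
Optimal quantities: carbon black = 2.006 kg, phthalo blue = 0.9231 kg.
Cost = 1.87·2.006 + 9.98·0.9231 = 12.9638.

€12.96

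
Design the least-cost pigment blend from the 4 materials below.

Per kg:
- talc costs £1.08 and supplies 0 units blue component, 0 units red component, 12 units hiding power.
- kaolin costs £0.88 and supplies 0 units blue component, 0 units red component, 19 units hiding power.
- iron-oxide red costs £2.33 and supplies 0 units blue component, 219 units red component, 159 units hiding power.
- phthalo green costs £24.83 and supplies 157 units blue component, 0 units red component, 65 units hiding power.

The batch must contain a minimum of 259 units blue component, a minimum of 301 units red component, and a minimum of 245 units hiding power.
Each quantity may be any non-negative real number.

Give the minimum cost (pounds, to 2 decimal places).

This is a linear program. Let x1 = kg of talc, x2 = kg of kaolin, x3 = kg of iron-oxide red, x4 = kg of phthalo green.
min 1.08x1 + 0.88x2 + 2.33x3 + 24.83x4 s.t.:
  157x4 ≥ 259   (blue component)
  219x3 ≥ 301   (red component)
  12x1 + 19x2 + 159x3 + 65x4 ≥ 245   (hiding power)
  x1, x2, x3, x4 ≥ 0.
The optimal basis is {iron-oxide red, phthalo green}; talc, kaolin drop out. Binding constraints: blue component and red component.
Optimal quantities: iron-oxide red = 1.3744 kg, phthalo green = 1.6497 kg.
Hence cost = 2.33·1.3744 + 24.83·1.6497 = £44.1644.

£44.16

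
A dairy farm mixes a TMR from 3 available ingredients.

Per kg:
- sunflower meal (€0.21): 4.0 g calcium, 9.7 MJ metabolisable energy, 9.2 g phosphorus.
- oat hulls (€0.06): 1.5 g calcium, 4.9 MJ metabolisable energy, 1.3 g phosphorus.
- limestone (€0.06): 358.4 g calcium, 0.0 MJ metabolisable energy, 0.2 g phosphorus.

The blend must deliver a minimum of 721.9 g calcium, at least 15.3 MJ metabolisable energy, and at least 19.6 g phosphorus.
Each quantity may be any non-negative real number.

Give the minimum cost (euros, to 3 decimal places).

Let x1 = kg of sunflower meal, x2 = kg of oat hulls, x3 = kg of limestone.
min 0.21x1 + 0.06x2 + 0.06x3 s.t.:
  4x1 + 1.5x2 + 358.4x3 ≥ 721.9   (calcium)
  9.7x1 + 4.9x2 ≥ 15.3   (metabolisable energy)
  9.2x1 + 1.3x2 + 0.2x3 ≥ 19.6   (phosphorus)
  x1, x2, x3 ≥ 0.
The optimal basis is {sunflower meal, limestone}; oat hulls drops out. There the calcium and phosphorus constraints are tight.
Optimal quantities: sunflower meal = 2.087 kg, limestone = 1.991 kg.
Hence cost = 0.21·2.087 + 0.06·1.991 = €0.55773.

€0.558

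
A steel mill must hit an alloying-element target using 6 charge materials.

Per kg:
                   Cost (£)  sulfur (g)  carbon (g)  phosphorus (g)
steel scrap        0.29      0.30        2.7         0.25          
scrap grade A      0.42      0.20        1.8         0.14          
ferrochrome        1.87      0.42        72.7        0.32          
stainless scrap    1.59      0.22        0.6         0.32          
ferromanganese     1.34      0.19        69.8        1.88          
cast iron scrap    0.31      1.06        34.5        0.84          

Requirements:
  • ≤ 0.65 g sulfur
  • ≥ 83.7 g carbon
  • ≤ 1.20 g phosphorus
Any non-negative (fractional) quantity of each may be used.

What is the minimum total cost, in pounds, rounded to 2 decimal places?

This is a linear program. Let x1 = kg of steel scrap, x2 = kg of scrap grade A, x3 = kg of ferrochrome, x4 = kg of stainless scrap, x5 = kg of ferromanganese, x6 = kg of cast iron scrap.
Minimise 0.29x1 + 0.42x2 + 1.87x3 + 1.59x4 + 1.34x5 + 0.31x6 s.t.:
  0.3x1 + 0.2x2 + 0.42x3 + 0.22x4 + 0.19x5 + 1.06x6 ≤ 0.65   (sulfur)
  2.7x1 + 1.8x2 + 72.7x3 + 0.6x4 + 69.8x5 + 34.5x6 ≥ 83.7   (carbon)
  0.25x1 + 0.14x2 + 0.32x3 + 0.32x4 + 1.88x5 + 0.84x6 ≤ 1.2   (phosphorus)
  x1, x2, x3, x4, x5, x6 ≥ 0.
At the optimum only ferrochrome, ferromanganese, cast iron scrap are positive (steel scrap, scrap grade A, stainless scrap = 0). Binding constraints: sulfur, carbon, phosphorus.
Solving gives x3 = 0.6277, x5 = 0.4007, x6 = 0.2927.
Hence cost = 1.87·0.6277 + 1.34·0.4007 + 0.31·0.2927 = £1.8015.

£1.80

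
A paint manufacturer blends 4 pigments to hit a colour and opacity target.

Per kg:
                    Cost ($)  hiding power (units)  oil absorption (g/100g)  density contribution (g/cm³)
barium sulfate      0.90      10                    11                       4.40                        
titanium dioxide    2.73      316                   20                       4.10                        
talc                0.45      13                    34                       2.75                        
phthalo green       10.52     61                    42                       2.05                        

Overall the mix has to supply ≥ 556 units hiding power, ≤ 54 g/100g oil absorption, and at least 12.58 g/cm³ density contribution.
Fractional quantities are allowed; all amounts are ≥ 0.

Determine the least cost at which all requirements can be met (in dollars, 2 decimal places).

Let x1 = kg of barium sulfate, x2 = kg of titanium dioxide, x3 = kg of talc, x4 = kg of phthalo green.
Minimise 0.9x1 + 2.73x2 + 0.45x3 + 10.52x4 with:
  10x1 + 316x2 + 13x3 + 61x4 ≥ 556   (hiding power)
  11x1 + 20x2 + 34x3 + 42x4 ≤ 54   (oil absorption)
  4.4x1 + 4.1x2 + 2.75x3 + 2.05x4 ≥ 12.58   (density contribution)
  x1, x2, x3, x4 ≥ 0.
At the optimum only barium sulfate, titanium dioxide, talc are positive (phthalo green = 0). The hiding power, oil absorption, density contribution requirements are met with equality.
Optimal quantities: barium sulfate = 1.127 kg, titanium dioxide = 1.715 kg, talc = 0.2149 kg.
Objective = 0.9·1.127 + 2.73·1.715 + 0.45·0.2149 = 5.7930.

$5.79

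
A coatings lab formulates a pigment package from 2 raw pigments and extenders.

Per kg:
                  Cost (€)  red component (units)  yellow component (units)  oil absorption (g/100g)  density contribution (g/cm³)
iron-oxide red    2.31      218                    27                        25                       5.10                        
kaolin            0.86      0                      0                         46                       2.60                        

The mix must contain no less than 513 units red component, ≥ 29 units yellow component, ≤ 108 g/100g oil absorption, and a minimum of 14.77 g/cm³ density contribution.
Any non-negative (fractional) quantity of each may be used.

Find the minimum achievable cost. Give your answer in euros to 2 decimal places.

Let x1 = kg of iron-oxide red, x2 = kg of kaolin.
min 2.31x1 + 0.86x2 with:
  218x1 ≥ 513   (red component)
  27x1 ≥ 29   (yellow component)
  25x1 + 46x2 ≤ 108   (oil absorption)
  5.1x1 + 2.6x2 ≥ 14.77   (density contribution)
  x1, x2 ≥ 0.
Both inputs are positive at the optimum. There the red component and density contribution constraints are tight.
That vertex is x1 = 2.353, x2 = 1.065.
Hence cost = 2.31·2.353 + 0.86·1.065 = €6.3513.

€6.35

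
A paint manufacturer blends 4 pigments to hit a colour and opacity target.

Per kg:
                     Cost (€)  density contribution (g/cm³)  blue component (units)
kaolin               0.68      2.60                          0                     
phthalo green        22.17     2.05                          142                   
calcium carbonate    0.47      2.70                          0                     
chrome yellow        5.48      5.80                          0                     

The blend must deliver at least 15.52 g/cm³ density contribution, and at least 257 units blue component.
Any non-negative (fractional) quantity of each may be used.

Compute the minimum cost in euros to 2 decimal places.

€42.18

Let x1 = kg of kaolin, x2 = kg of phthalo green, x3 = kg of calcium carbonate, x4 = kg of chrome yellow.
min 0.68x1 + 22.17x2 + 0.47x3 + 5.48x4 s.t.:
  2.6x1 + 2.05x2 + 2.7x3 + 5.8x4 ≥ 15.52   (density contribution)
  142x2 ≥ 257   (blue component)
  x1, x2, x3, x4 ≥ 0.
The cheapest feasible vertex uses only phthalo green, calcium carbonate; kaolin, chrome yellow are not used. The density contribution and blue component requirements are met with equality.
Optimal quantities: phthalo green = 1.81 kg, calcium carbonate = 4.374 kg.
Total cost: 22.17·1.81 + 0.47·4.374 = 42.1835.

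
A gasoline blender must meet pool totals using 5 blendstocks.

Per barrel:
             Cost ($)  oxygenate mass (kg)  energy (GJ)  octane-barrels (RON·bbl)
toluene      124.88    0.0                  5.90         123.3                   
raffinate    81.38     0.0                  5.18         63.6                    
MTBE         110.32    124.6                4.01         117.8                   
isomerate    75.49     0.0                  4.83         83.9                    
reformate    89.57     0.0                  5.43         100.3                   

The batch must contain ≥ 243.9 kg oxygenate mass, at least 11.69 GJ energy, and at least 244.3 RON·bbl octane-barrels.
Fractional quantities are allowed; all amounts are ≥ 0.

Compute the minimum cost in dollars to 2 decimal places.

$275.97

Let x1 = barrels of toluene, x2 = barrels of raffinate, x3 = barrels of MTBE, x4 = barrels of isomerate, x5 = barrels of reformate.
min 124.88x1 + 81.38x2 + 110.32x3 + 75.49x4 + 89.57x5 s.t.:
  124.6x3 ≥ 243.9   (oxygenate mass)
  5.9x1 + 5.18x2 + 4.01x3 + 4.83x4 + 5.43x5 ≥ 11.69   (energy)
  123.3x1 + 63.6x2 + 117.8x3 + 83.9x4 + 100.3x5 ≥ 244.3   (octane-barrels)
  x1, x2, x3, x4, x5 ≥ 0.
The optimal basis is {MTBE, isomerate}; toluene, raffinate, reformate drop out. Binding constraints: oxygenate mass and energy.
That vertex is x3 = 1.95746, x4 = 0.795149.
Hence cost = 110.32·1.95746 + 75.49·0.795149 = $275.9728.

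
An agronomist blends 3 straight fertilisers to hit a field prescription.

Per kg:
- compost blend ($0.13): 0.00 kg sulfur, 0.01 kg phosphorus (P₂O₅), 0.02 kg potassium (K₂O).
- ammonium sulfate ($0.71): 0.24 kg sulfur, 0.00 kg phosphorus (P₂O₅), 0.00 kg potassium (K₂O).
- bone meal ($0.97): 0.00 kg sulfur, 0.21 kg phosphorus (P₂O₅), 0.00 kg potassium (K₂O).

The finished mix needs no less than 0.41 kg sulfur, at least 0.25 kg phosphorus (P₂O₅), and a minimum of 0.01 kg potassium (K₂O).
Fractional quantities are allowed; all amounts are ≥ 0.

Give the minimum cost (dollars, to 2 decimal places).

$2.41

Let x1 = kg of compost blend, x2 = kg of ammonium sulfate, x3 = kg of bone meal.
min 0.13x1 + 0.71x2 + 0.97x3 s.t.:
  0.24x2 ≥ 0.41   (sulfur)
  0.01x1 + 0.21x3 ≥ 0.25   (phosphorus (P₂O₅))
  0.02x1 ≥ 0.01   (potassium (K₂O))
  x1, x2, x3 ≥ 0.
All 3 inputs are positive at the optimum. The sulfur, phosphorus (P₂O₅), potassium (K₂O) requirements are met with equality.
That vertex is x1 = 0.5, x2 = 1.708, x3 = 1.167.
Total cost: 0.13·0.5 + 0.71·1.708 + 0.97·1.167 = 2.4097.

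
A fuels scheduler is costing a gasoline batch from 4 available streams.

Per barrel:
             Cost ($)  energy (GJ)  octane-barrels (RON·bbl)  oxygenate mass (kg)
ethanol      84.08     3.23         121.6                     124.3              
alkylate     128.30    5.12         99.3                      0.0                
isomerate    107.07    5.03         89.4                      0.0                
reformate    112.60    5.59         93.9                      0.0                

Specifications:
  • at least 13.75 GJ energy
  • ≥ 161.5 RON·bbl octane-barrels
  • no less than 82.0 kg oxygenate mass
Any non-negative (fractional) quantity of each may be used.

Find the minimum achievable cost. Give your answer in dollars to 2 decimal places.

Set it up as a linear program. Let x1 = barrels of ethanol, x2 = barrels of alkylate, x3 = barrels of isomerate, x4 = barrels of reformate.
min 84.08x1 + 128.3x2 + 107.07x3 + 112.6x4 subject to:
  3.23x1 + 5.12x2 + 5.03x3 + 5.59x4 ≥ 13.75   (energy)
  121.6x1 + 99.3x2 + 89.4x3 + 93.9x4 ≥ 161.5   (octane-barrels)
  124.3x1 ≥ 82   (oxygenate mass)
  x1, x2, x3, x4 ≥ 0.
At the optimum only ethanol, reformate are positive (alkylate, isomerate = 0). Binding constraints: energy and oxygenate mass.
So ethanol = 0.659694 barrels, reformate = 2.07857 barrels.
Total cost: 84.08·0.659694 + 112.6·2.07857 = 289.5141.

$289.51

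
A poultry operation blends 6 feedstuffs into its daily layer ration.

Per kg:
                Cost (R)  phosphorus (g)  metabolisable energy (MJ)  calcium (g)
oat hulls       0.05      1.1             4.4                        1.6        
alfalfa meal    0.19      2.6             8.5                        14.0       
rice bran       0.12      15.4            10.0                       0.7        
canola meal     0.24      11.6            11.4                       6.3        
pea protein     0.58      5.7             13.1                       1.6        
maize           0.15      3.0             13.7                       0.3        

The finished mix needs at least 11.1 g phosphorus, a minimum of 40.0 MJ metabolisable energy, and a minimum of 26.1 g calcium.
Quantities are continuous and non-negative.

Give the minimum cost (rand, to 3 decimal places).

R0.555

Let x1 = kg of oat hulls, x2 = kg of alfalfa meal, x3 = kg of rice bran, x4 = kg of canola meal, x5 = kg of pea protein, x6 = kg of maize.
Minimize 0.05x1 + 0.19x2 + 0.12x3 + 0.24x4 + 0.58x5 + 0.15x6 s.t.:
  1.1x1 + 2.6x2 + 15.4x3 + 11.6x4 + 5.7x5 + 3x6 ≥ 11.1   (phosphorus)
  4.4x1 + 8.5x2 + 10x3 + 11.4x4 + 13.1x5 + 13.7x6 ≥ 40   (metabolisable energy)
  1.6x1 + 14x2 + 0.7x3 + 6.3x4 + 1.6x5 + 0.3x6 ≥ 26.1   (calcium)
  x1, x2, x3, x4, x5, x6 ≥ 0.
The optimal basis is {oat hulls, alfalfa meal, rice bran}; canola meal, pea protein, maize drop out. Binding constraints: phosphorus, metabolisable energy, calcium.
That vertex is x1 = 6.917, x2 = 1.071, x3 = 0.04582.
Total cost: 0.05·6.917 + 0.19·1.071 + 0.12·0.04582 = 0.55484.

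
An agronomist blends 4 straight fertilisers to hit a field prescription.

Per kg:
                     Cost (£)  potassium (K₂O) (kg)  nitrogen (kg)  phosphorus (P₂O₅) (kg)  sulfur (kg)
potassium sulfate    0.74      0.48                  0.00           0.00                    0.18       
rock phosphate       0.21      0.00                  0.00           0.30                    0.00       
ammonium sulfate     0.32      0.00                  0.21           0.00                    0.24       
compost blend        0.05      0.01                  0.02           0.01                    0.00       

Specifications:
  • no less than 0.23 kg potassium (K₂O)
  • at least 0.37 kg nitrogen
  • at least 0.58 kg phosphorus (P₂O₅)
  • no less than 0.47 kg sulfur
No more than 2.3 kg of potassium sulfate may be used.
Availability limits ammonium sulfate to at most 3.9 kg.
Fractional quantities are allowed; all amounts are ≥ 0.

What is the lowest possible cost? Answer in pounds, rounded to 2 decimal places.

£1.32

Set it up as a linear program. Let x1 = kg of potassium sulfate, x2 = kg of rock phosphate, x3 = kg of ammonium sulfate, x4 = kg of compost blend.
Minimize 0.74x1 + 0.21x2 + 0.32x3 + 0.05x4 subject to:
  0.48x1 + 0.01x4 ≥ 0.23   (potassium (K₂O))
  0.21x3 + 0.02x4 ≥ 0.37   (nitrogen)
  0.3x2 + 0.01x4 ≥ 0.58   (phosphorus (P₂O₅))
  0.18x1 + 0.24x3 ≥ 0.47   (sulfur)
  x1 ≤ 2.3
  x3 ≤ 3.9
  x1, x2, x3, x4 ≥ 0.
All 4 inputs are positive at the optimum. Binding constraints: potassium (K₂O), nitrogen, phosphorus (P₂O₅), sulfur.
So potassium sulfate = 0.4485 kg, rock phosphate = 1.884 kg, ammonium sulfate = 1.622 kg, compost blend = 1.47 kg.
Cost = 0.74·0.4485 + 0.21·1.884 + 0.32·1.622 + 0.05·1.47 = 1.3201.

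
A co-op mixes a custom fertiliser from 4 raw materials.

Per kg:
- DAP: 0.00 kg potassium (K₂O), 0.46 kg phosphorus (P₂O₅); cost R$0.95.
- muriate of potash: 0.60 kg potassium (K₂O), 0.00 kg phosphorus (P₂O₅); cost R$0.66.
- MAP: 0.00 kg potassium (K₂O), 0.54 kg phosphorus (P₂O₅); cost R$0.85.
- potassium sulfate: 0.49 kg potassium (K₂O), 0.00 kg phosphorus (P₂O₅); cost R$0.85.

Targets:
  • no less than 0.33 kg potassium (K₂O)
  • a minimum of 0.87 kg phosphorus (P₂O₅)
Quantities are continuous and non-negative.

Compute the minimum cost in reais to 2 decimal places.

Let x1 = kg of DAP, x2 = kg of muriate of potash, x3 = kg of MAP, x4 = kg of potassium sulfate.
min 0.95x1 + 0.66x2 + 0.85x3 + 0.85x4 s.t.:
  0.6x2 + 0.49x4 ≥ 0.33   (potassium (K₂O))
  0.46x1 + 0.54x3 ≥ 0.87   (phosphorus (P₂O₅))
  x1, x2, x3, x4 ≥ 0.
At the optimum only muriate of potash, MAP are positive (DAP, potassium sulfate = 0). The potassium (K₂O) and phosphorus (P₂O₅) requirements are met with equality.
Optimal quantities: muriate of potash = 0.55 kg, MAP = 1.611 kg.
Objective = 0.66·0.55 + 0.85·1.611 = 1.7324.

R$1.73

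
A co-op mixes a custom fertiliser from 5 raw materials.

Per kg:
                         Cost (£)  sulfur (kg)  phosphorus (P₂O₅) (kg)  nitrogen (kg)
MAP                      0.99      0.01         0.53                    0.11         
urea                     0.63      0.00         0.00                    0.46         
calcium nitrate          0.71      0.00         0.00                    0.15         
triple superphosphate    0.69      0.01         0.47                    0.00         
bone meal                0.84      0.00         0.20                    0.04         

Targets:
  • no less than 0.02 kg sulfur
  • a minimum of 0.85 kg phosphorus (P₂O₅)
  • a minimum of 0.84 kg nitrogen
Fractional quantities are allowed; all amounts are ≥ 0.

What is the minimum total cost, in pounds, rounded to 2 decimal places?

£2.53

Let x1 = kg of MAP, x2 = kg of urea, x3 = kg of calcium nitrate, x4 = kg of triple superphosphate, x5 = kg of bone meal.
min 0.99x1 + 0.63x2 + 0.71x3 + 0.69x4 + 0.84x5 subject to:
  0.01x1 + 0.01x4 ≥ 0.02   (sulfur)
  0.53x1 + 0.47x4 + 0.2x5 ≥ 0.85   (phosphorus (P₂O₅))
  0.11x1 + 0.46x2 + 0.15x3 + 0.04x5 ≥ 0.84   (nitrogen)
  x1, x2, x3, x4, x5 ≥ 0.
At the optimum only urea, triple superphosphate are positive (MAP, calcium nitrate, bone meal = 0). There the sulfur and nitrogen constraints are tight.
So urea = 1.826 kg, triple superphosphate = 2 kg.
Objective = 0.63·1.826 + 0.69·2 = 2.5304.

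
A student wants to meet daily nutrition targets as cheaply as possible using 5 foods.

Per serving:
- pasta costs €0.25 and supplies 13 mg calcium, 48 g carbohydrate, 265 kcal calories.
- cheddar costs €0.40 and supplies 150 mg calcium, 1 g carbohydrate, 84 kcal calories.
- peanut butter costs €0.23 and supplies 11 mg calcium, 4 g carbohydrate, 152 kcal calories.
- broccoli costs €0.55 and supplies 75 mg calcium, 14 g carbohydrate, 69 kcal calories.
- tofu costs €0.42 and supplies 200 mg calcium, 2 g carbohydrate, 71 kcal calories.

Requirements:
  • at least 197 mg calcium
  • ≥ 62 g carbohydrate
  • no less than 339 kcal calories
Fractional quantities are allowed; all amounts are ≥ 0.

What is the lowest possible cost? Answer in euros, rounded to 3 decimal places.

€0.693

Set it up as a linear program. Let x1 = servings of pasta, x2 = servings of cheddar, x3 = servings of peanut butter, x4 = servings of broccoli, x5 = servings of tofu.
Minimise 0.25x1 + 0.4x2 + 0.23x3 + 0.55x4 + 0.42x5 subject to:
  13x1 + 150x2 + 11x3 + 75x4 + 200x5 ≥ 197   (calcium)
  48x1 + 1x2 + 4x3 + 14x4 + 2x5 ≥ 62   (carbohydrate)
  265x1 + 84x2 + 152x3 + 69x4 + 71x5 ≥ 339   (calories)
  x1, x2, x3, x4, x5 ≥ 0.
The optimal basis is {pasta, tofu}; cheddar, peanut butter, broccoli drop out. There the calcium and carbohydrate constraints are tight.
So pasta = 1.254 servings, tofu = 0.9035 servings.
Hence cost = 0.25·1.254 + 0.42·0.9035 = €0.69297.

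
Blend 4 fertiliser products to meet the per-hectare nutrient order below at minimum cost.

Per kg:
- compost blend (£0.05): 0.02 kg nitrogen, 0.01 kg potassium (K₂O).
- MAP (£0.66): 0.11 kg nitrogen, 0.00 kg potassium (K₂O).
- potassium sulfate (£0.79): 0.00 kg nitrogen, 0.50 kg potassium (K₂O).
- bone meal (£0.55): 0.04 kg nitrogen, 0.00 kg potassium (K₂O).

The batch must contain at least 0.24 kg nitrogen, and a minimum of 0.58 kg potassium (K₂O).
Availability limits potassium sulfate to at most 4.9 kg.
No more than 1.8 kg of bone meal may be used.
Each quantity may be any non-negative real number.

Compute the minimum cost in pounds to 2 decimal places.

£1.33

This is a linear program. Let x1 = kg of compost blend, x2 = kg of MAP, x3 = kg of potassium sulfate, x4 = kg of bone meal.
min 0.05x1 + 0.66x2 + 0.79x3 + 0.55x4 with:
  0.02x1 + 0.11x2 + 0.04x4 ≥ 0.24   (nitrogen)
  0.01x1 + 0.5x3 ≥ 0.58   (potassium (K₂O))
  x3 ≤ 4.9
  x4 ≤ 1.8
  x1, x2, x3, x4 ≥ 0.
The cheapest feasible vertex uses only compost blend, potassium sulfate; MAP, bone meal are not used. Binding constraints: nitrogen and potassium (K₂O).
Optimal quantities: compost blend = 12 kg, potassium sulfate = 0.92 kg.
Total cost: 0.05·12 + 0.79·0.92 = 1.3268.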